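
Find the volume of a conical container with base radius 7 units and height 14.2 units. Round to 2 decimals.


Shape: cone
Radius r = 7 units, Height h = 14.2 units
Formula: V = (1/3) * pi * r^2 * h
r^2 = 49
pi * r^2 * h = pi * 49 * 14.2 = 695.8 * pi
V = 695.8 * pi / 3
V = 728.64
728.64 units^3


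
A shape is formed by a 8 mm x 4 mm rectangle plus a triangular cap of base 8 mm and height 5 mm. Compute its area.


Composite shape: rectangle + triangle
Rectangle area = 8 * 4 = 32
Triangle area = 0.5 * 8 * 5 = 20
Total = 32 + 20
Total = 52
52 mm^2


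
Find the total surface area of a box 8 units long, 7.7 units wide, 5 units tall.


Shape: rectangular prism
l = 8 units, w = 7.7 units, h = 5 units
Formula: SA = 2(lw + lh + wh)
lw = 61.6, lh = 40, wh = 38.5
lw + lh + wh = 140.1
SA = 2 * 140.1
SA = 280.2
280.2 units^2


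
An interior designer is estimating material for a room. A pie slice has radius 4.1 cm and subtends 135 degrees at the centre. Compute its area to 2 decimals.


Shape: circular sector
Radius r = 4.1 cm, Angle = 135 degrees
Formula: A = (angle/360) * pi * r^2
r^2 = 16.81
Fraction of circle = 135/360
A = (135/360) * pi * 16.81
A = 6.30375 * pi
A = 19.8
19.8 cm^2


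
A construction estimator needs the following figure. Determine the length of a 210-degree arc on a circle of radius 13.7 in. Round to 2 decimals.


Shape: circular arc
Radius r = 13.7 in, Angle = 210 degrees
Formula: L = (angle/360) * 2 * pi * r
2 * pi * r = 27.4 * pi
L = (210/360) * 27.4 * pi
L = 15.983333 * pi
L = 50.21
50.21 in


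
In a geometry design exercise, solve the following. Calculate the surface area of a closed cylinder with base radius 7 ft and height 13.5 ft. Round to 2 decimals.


Shape: closed cylinder
Radius r = 7 ft, Height h = 13.5 ft
Formula: SA = 2*pi*r^2 + 2*pi*r*h = 2*pi*r*(r + h)
r + h = 20.5
2 * r * (r + h) = 2 * 7 * 20.5 = 287
SA = 287 * pi
SA = 901.64
901.64 ft^2


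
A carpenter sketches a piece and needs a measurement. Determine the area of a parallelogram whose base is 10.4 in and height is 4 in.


Shape: parallelogram
Base b = 10.4 in, Height h = 4 in
Formula: A = b * h
A = 10.4 * 4
A = 41.6
41.6 in^2


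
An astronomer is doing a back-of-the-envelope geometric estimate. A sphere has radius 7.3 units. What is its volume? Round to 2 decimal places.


Shape: sphere
Radius r = 7.3 units
Formula: V = (4/3) * pi * r^3
r^3 = 389.017
(4/3) * 389.017 = 518.689333
V = 518.689333 * pi
V = 1629.51
1629.51 units^3


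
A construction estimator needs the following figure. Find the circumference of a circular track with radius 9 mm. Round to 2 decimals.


Shape: circle
Radius r = 9 mm
Formula: C = 2 * pi * r
C = 2 * pi * 9
C = 18 * pi
C = 56.55
56.55 mm


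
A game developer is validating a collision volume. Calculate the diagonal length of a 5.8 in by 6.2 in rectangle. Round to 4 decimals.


Shape: rectangle (diagonal via Pythagoras)
Sides: 5.8 in and 6.2 in
Formula: d = sqrt(l^2 + w^2)
l^2 = 33.64, w^2 = 38.44
l^2 + w^2 = 72.08
d = sqrt(72.08)
d = 8.49
8.49 in


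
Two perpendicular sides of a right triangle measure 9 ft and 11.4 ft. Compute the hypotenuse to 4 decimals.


Shape: right triangle
Legs a = 9 ft, b = 11.4 ft
Formula: c = sqrt(a^2 + b^2)
a^2 = 81, b^2 = 129.96
a^2 + b^2 = 210.96
c = sqrt(210.96)
c = 14.5245
14.5245 ft


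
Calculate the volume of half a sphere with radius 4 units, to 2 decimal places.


Shape: hemisphere (half of a sphere)
Radius r = 4 units
Formula: V = (1/2) * (4/3) * pi * r^3 = (2/3) * pi * r^3
r^3 = 64
(2/3) * 64 = 42.666667
V = 42.666667 * pi
V = 134.04
134.04 units^3


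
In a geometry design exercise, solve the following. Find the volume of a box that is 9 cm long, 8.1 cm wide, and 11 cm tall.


Shape: rectangular prism
l = 9 cm, w = 8.1 cm, h = 11 cm
Formula: V = l * w * h
V = 9 * 8.1 * 11
V = 72.9 * 11
V = 801.9
801.9 cm^3


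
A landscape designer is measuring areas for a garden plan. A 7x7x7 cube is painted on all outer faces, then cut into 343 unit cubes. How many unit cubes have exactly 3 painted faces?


Large cube: 7 x 7 x 7, cut into unit cubes.
Cubes with 3 painted faces are at the corners. A cube always has 8 corners.
Count = 8
8 unit cubes


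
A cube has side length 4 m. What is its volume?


Shape: cube
Side s = 4 m
Formula: V = s^3
V = 4 * 4 * 4
V = 16 * 4
V = 64
64 m^3


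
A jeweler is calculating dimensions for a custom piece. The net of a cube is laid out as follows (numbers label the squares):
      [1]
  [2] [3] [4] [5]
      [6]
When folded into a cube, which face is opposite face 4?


Net: cross layout. Take square 3 as the base (bottom).
Fold the four squares in the horizontal row up around 3: 2 -> left, 4 -> right, 5 wraps to the top.
Fold 1 and 6 up from 3: 1 -> back, 6 -> front.
Opposite pairs are therefore: (1, 6), (2, 4), (3, 5).
Face 4 is opposite face 2.
face 2


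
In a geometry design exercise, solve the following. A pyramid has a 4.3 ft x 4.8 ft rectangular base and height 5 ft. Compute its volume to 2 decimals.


Shape: rectangular pyramid
Base: 4.3 ft x 4.8 ft, Height h = 5 ft
Formula: V = (1/3) * base_area * h
base_area = 4.3 * 4.8 = 20.64
base_area * h = 20.64 * 5 = 103.2
V = 103.2 / 3
V = 34.4
34.4 ft^3


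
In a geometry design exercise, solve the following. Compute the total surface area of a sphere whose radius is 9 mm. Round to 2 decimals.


Shape: sphere
Radius r = 9 mm
Formula: SA = 4 * pi * r^2
r^2 = 81
SA = 4 * pi * 81
SA = 324 * pi
SA = 1017.88
1017.88 mm^2


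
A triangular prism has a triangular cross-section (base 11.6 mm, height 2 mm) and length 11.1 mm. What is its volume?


Shape: triangular prism
Triangle base = 11.6 mm, triangle height = 2 mm, prism length L = 11.1 mm
Formula: V = (1/2 * b * h_tri) * L
Cross-section area = 0.5 * 11.6 * 2 = 11.6
V = 11.6 * 11.1
V = 128.76
128.76 mm^3


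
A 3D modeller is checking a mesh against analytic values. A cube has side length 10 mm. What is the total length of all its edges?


Shape: cube
Side s = 10 mm
A cube has 12 edges, all equal.
Formula: total edge length = 12 * s
Total = 12 * 10
Total = 120
120 mm


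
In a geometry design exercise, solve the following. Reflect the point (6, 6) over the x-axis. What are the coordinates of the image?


Transformation: reflection
Original point: (6, 6)
Rule for reflection over the x-axis: (x, y) -> (x, -y)
Apply: (6, 6) -> (6, -6)
(6, -6)


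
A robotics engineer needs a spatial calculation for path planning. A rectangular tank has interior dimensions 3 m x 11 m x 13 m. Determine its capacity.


Shape: rectangular prism
l = 3 m, w = 11 m, h = 13 m
Formula: V = l * w * h
V = 3 * 11 * 13
V = 33 * 13
V = 429
429 m^3


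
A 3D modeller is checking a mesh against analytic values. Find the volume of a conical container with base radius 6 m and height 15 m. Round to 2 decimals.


Shape: cone
Radius r = 6 m, Height h = 15 m
Formula: V = (1/3) * pi * r^2 * h
r^2 = 36
pi * r^2 * h = pi * 36 * 15 = 540 * pi
V = 540 * pi / 3
V = 565.49
565.49 m^3


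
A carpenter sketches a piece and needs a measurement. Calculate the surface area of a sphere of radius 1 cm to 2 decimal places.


Shape: sphere
Radius r = 1 cm
Formula: SA = 4 * pi * r^2
r^2 = 1
SA = 4 * pi * 1
SA = 4 * pi
SA = 12.57
12.57 cm^2


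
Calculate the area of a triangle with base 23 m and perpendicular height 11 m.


Shape: triangle
Base b = 23 m, Height h = 11 m
Formula: A = (1/2) * b * h
A = 0.5 * 23 * 11
A = 0.5 * 253
A = 126.5
126.5 m^2


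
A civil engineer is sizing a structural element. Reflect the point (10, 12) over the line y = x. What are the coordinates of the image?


Transformation: reflection
Original point: (10, 12)
Rule for reflection over y = x: (x, y) -> (y, x)
Apply: (10, 12) -> (12, 10)
(12, 10)


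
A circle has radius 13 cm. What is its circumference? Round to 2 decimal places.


Shape: circle
Radius r = 13 cm
Formula: C = 2 * pi * r
C = 2 * pi * 13
C = 26 * pi
C = 81.68
81.68 cm


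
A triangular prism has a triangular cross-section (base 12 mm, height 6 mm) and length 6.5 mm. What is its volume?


Shape: triangular prism
Triangle base = 12 mm, triangle height = 6 mm, prism length L = 6.5 mm
Formula: V = (1/2 * b * h_tri) * L
Cross-section area = 0.5 * 12 * 6 = 36
V = 36 * 6.5
V = 234
234 mm^3


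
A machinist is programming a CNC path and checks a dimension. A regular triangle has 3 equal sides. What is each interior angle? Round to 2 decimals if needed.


Shape: regular triangle (3 sides)
Formula: interior angle = (n - 2) * 180 / n
(n - 2) = 1
(n - 2) * 180 = 180
angle = 180 / 3
angle = 60
60 degrees


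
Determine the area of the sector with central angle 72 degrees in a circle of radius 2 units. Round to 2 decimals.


Shape: circular sector
Radius r = 2 units, Angle = 72 degrees
Formula: A = (angle/360) * pi * r^2
r^2 = 4
Fraction of circle = 72/360
A = (72/360) * pi * 4
A = 0.8 * pi
A = 2.51
2.51 units^2


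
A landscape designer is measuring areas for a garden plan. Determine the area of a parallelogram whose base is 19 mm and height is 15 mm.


Shape: parallelogram
Base b = 19 mm, Height h = 15 mm
Formula: A = b * h
A = 19 * 15
A = 285
285 mm^2


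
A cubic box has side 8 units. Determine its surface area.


Shape: cube
Side s = 8 units
A cube has 6 square faces.
Formula: SA = 6 * s^2
s^2 = 64
SA = 6 * 64
SA = 384
384 units^2


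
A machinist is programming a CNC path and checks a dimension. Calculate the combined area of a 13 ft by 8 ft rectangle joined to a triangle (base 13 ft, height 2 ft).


Composite shape: rectangle + triangle
Rectangle area = 13 * 8 = 104
Triangle area = 0.5 * 13 * 2 = 13
Total = 104 + 13
Total = 117
117 ft^2


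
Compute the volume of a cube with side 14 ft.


Shape: cube
Side s = 14 ft
Formula: V = s^3
V = 14 * 14 * 14
V = 196 * 14
V = 2744
2744 ft^3


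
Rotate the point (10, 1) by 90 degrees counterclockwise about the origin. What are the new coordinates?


Transformation: rotation about the origin
Original point: (10, 1)
Rule for 90 deg counterclockwise: (x, y) -> (-y, x)
Apply: (10, 1) -> (-1, 10)
(-1, 10)


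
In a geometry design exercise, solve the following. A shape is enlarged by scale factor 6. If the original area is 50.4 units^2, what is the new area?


Linear scale factor k = 6
Original area = 50.4 units^2
Rule: under a linear scaling by k, areas scale by k^2.
k^2 = 6^2 = 36
New area = 50.4 * 36
New area = 1814.4
1814.4 units^2


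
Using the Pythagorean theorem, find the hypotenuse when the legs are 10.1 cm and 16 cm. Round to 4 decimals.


Shape: right triangle
Legs a = 10.1 cm, b = 16 cm
Formula: c = sqrt(a^2 + b^2)
a^2 = 102.01, b^2 = 256
a^2 + b^2 = 358.01
c = sqrt(358.01)
c = 18.9212
18.9212 cm


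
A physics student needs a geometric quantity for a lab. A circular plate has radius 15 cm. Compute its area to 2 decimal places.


Shape: circle
Radius r = 15 cm
Formula: A = pi * r^2
r^2 = 15^2 = 225
A = pi * 225
A = 706.86
706.86 cm^2


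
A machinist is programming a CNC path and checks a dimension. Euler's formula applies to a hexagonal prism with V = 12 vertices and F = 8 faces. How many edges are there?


Polyhedron: hexagonal prism
Euler's formula for convex polyhedra: V - E + F = 2
Given: V = 12 vertices and F = 8 faces
Solve for E:
E = V + F - 2 = 12 + 8 - 2 = 18
18 edges


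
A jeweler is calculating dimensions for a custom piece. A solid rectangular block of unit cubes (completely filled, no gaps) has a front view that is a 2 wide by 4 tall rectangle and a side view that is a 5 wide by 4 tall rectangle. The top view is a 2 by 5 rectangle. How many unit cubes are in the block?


Orthographic views of a solid rectangular block:
Front view 2 x 4 -> length = 2, height = 4
Side view 5 x 4 -> width = 5, height = 4 (consistent)
Top view 2 x 5 -> confirms length = 2, width = 5
The block is 2 x 5 x 4.
Total unit cubes = 2 * 5 * 4 = 40
40 unit cubes


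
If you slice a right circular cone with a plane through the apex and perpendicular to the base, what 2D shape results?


Solid: right circular cone
Cutting plane: through the apex and perpendicular to the base
Visualize the intersection of the plane with the solid's surface.
The boundary of the cut region is a isosceles triangle.
isosceles triangle


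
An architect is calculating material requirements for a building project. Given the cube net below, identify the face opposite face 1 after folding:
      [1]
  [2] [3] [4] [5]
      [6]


Net: cross layout. Take square 3 as the base (bottom).
Fold the four squares in the horizontal row up around 3: 2 -> left, 4 -> right, 5 wraps to the top.
Fold 1 and 6 up from 3: 1 -> back, 6 -> front.
Opposite pairs are therefore: (1, 6), (2, 4), (3, 5).
Face 1 is opposite face 6.
face 6


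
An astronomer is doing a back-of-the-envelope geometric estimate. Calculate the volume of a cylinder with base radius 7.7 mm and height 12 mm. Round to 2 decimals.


Shape: cylinder
Radius r = 7.7 mm, Height h = 12 mm
Formula: V = pi * r^2 * h
r^2 = 59.29
V = pi * 59.29 * 12
V = 711.48 * pi
V = 2235.18
2235.18 mm^3


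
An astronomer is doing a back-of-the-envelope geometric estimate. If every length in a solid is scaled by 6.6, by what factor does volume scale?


Linear scale factor k = 6.6
Rule: under a linear scaling by k, volumes scale by k^3.
k^3 = 6.6 * 6.6 * 6.6
k^3 = 43.56 * 6.6
k^3 = 287.496
Volume scales by a factor of 287.496.
287.496 (dimensionless)


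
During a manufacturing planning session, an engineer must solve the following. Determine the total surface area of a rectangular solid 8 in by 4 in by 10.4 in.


Shape: rectangular prism
l = 8 in, w = 4 in, h = 10.4 in
Formula: SA = 2(lw + lh + wh)
lw = 32, lh = 83.2, wh = 41.6
lw + lh + wh = 156.8
SA = 2 * 156.8
SA = 313.6
313.6 in^2


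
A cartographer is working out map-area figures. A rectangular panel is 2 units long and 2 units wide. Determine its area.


Shape: rectangle
Length l = 2 units, Width w = 2 units
Formula: A = l * w
A = 2 * 2
A = 4
4 units^2


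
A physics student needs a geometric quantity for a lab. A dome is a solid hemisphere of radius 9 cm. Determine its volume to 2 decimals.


Shape: hemisphere (half of a sphere)
Radius r = 9 cm
Formula: V = (1/2) * (4/3) * pi * r^3 = (2/3) * pi * r^3
r^3 = 729
(2/3) * 729 = 486
V = 486 * pi
V = 1526.81
1526.81 cm^3


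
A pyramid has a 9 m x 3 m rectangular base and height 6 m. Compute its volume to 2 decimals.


Shape: rectangular pyramid
Base: 9 m x 3 m, Height h = 6 m
Formula: V = (1/3) * base_area * h
base_area = 9 * 3 = 27
base_area * h = 27 * 6 = 162
V = 162 / 3
V = 54
54 m^3


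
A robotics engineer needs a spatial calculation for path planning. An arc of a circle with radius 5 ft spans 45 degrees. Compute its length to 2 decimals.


Shape: circular arc
Radius r = 5 ft, Angle = 45 degrees
Formula: L = (angle/360) * 2 * pi * r
2 * pi * r = 10 * pi
L = (45/360) * 10 * pi
L = 1.25 * pi
L = 3.93
3.93 ft


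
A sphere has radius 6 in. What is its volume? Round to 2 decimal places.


Shape: sphere
Radius r = 6 in
Formula: V = (4/3) * pi * r^3
r^3 = 216
(4/3) * 216 = 288
V = 288 * pi
V = 904.78
904.78 in^3


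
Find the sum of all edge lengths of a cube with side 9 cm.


Shape: cube
Side s = 9 cm
A cube has 12 edges, all equal.
Formula: total edge length = 12 * s
Total = 12 * 9
Total = 108
108 cm


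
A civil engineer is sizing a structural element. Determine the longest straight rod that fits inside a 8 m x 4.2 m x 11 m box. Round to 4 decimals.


Shape: rectangular box (space diagonal)
l = 8 m, w = 4.2 m, h = 11 m
Visualize: the diagonal of the base, then a right triangle with that diagonal and the height.
Formula: d = sqrt(l^2 + w^2 + h^2)
l^2 + w^2 + h^2 = 64 + 17.64 + 121 = 202.64
d = sqrt(202.64)
d = 14.2352
14.2352 m


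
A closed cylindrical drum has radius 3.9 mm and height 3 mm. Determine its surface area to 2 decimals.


Shape: closed cylinder
Radius r = 3.9 mm, Height h = 3 mm
Formula: SA = 2*pi*r^2 + 2*pi*r*h = 2*pi*r*(r + h)
r + h = 6.9
2 * r * (r + h) = 2 * 3.9 * 6.9 = 53.82
SA = 53.82 * pi
SA = 169.08
169.08 mm^2


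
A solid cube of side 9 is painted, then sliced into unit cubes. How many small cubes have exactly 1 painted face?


Large cube: 9 x 9 x 9, cut into unit cubes.
n = 9, so n - 2 = 7
Cubes with 1 painted face lie in the interior of each face.
A cube has 6 faces; each contributes (n - 2)^2 = 49 such cubes.
Count = 6 * 49 = 294
294 unit cubes


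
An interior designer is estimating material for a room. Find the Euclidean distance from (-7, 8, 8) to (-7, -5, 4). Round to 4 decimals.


3D distance between two points
P1 = (-7, 8, 8), P2 = (-7, -5, 4)
Formula: d = sqrt((x2-x1)^2 + (y2-y1)^2 + (z2-z1)^2)
dx = -7 - -7 = 0
dy = -5 - 8 = -13
dz = 4 - 8 = -4
dx^2 + dy^2 + dz^2 = 0 + 169 + 16 = 185
d = sqrt(185)
d = 13.6015
13.6015 units


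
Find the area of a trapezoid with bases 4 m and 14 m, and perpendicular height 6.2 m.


Shape: trapezoid
Parallel sides a = 4 m, b = 14 m; Height h = 6.2 m
Formula: A = (a + b) * h / 2
a + b = 4 + 14 = 18
A = 18 * 6.2 / 2
A = 111.6 / 2
A = 55.8
55.8 m^2


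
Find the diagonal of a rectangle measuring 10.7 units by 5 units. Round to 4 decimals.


Shape: rectangle (diagonal via Pythagoras)
Sides: 10.7 units and 5 units
Formula: d = sqrt(l^2 + w^2)
l^2 = 114.49, w^2 = 25
l^2 + w^2 = 139.49
d = sqrt(139.49)
d = 11.8106
11.8106 units


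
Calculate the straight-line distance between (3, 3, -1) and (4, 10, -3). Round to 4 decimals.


3D distance between two points
P1 = (3, 3, -1), P2 = (4, 10, -3)
Formula: d = sqrt((x2-x1)^2 + (y2-y1)^2 + (z2-z1)^2)
dx = 4 - 3 = 1
dy = 10 - 3 = 7
dz = -3 - -1 = -2
dx^2 + dy^2 + dz^2 = 1 + 49 + 4 = 54
d = sqrt(54)
d = 7.3485
7.3485 units


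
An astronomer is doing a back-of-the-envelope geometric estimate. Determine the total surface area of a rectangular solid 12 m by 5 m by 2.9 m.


Shape: rectangular prism
l = 12 m, w = 5 m, h = 2.9 m
Formula: SA = 2(lw + lh + wh)
lw = 60, lh = 34.8, wh = 14.5
lw + lh + wh = 109.3
SA = 2 * 109.3
SA = 218.6
218.6 m^2


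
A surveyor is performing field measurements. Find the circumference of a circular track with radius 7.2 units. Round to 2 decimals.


Shape: circle
Radius r = 7.2 units
Formula: C = 2 * pi * r
C = 2 * pi * 7.2
C = 14.4 * pi
C = 45.24
45.24 units


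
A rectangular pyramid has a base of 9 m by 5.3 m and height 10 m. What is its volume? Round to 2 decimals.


Shape: rectangular pyramid
Base: 9 m x 5.3 m, Height h = 10 m
Formula: V = (1/3) * base_area * h
base_area = 9 * 5.3 = 47.7
base_area * h = 47.7 * 10 = 477
V = 477 / 3
V = 159
159 m^3


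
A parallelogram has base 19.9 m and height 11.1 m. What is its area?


Shape: parallelogram
Base b = 19.9 m, Height h = 11.1 m
Formula: A = b * h
A = 19.9 * 11.1
A = 220.89
220.89 m^2


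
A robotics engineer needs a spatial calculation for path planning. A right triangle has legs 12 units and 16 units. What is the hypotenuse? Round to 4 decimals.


Shape: right triangle
Legs a = 12 units, b = 16 units
Formula: c = sqrt(a^2 + b^2)
a^2 = 144, b^2 = 256
a^2 + b^2 = 400
c = sqrt(400)
c = 20.0
20 units


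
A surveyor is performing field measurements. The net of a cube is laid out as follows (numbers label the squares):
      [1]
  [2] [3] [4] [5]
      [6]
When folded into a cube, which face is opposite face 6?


Net: cross layout. Take square 3 as the base (bottom).
Fold the four squares in the horizontal row up around 3: 2 -> left, 4 -> right, 5 wraps to the top.
Fold 1 and 6 up from 3: 1 -> back, 6 -> front.
Opposite pairs are therefore: (1, 6), (2, 4), (3, 5).
Face 6 is opposite face 1.
face 1


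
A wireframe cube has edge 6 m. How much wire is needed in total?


Shape: cube
Side s = 6 m
A cube has 12 edges, all equal.
Formula: total edge length = 12 * s
Total = 12 * 6
Total = 72
72 m


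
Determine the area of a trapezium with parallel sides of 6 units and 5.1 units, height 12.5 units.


Shape: trapezoid
Parallel sides a = 6 units, b = 5.1 units; Height h = 12.5 units
Formula: A = (a + b) * h / 2
a + b = 6 + 5.1 = 11.1
A = 11.1 * 12.5 / 2
A = 138.75 / 2
A = 69.375
69.375 units^2


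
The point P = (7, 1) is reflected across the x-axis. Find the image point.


Transformation: reflection
Original point: (7, 1)
Rule for reflection over the x-axis: (x, y) -> (x, -y)
Apply: (7, 1) -> (7, -1)
(7, -1)


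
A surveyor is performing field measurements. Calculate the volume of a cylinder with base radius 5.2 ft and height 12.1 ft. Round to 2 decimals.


Shape: cylinder
Radius r = 5.2 ft, Height h = 12.1 ft
Formula: V = pi * r^2 * h
r^2 = 27.04
V = pi * 27.04 * 12.1
V = 327.184 * pi
V = 1027.88
1027.88 ft^3


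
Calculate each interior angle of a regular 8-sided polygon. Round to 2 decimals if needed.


Shape: regular octagon (8 sides)
Formula: interior angle = (n - 2) * 180 / n
(n - 2) = 6
(n - 2) * 180 = 1080
angle = 1080 / 8
angle = 135
135 degrees


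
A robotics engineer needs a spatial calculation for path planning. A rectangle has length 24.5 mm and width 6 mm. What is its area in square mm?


Shape: rectangle
Length l = 24.5 mm, Width w = 6 mm
Formula: A = l * w
A = 24.5 * 6
A = 147
147 mm^2


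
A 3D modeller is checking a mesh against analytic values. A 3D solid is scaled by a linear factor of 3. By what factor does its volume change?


Linear scale factor k = 3
Rule: under a linear scaling by k, volumes scale by k^3.
k^3 = 3 * 3 * 3
k^3 = 9 * 3
k^3 = 27
Volume scales by a factor of 27.
27 (dimensionless)


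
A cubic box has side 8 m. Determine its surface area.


Shape: cube
Side s = 8 m
A cube has 6 square faces.
Formula: SA = 6 * s^2
s^2 = 64
SA = 6 * 64
SA = 384
384 m^2


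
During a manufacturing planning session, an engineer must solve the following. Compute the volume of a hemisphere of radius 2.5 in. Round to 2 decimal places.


Shape: hemisphere (half of a sphere)
Radius r = 2.5 in
Formula: V = (1/2) * (4/3) * pi * r^3 = (2/3) * pi * r^3
r^3 = 15.625
(2/3) * 15.625 = 10.416667
V = 10.416667 * pi
V = 32.72
32.72 in^3


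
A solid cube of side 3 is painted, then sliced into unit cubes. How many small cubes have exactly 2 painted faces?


Large cube: 3 x 3 x 3, cut into unit cubes.
n = 3, so n - 2 = 1
Cubes with 2 painted faces lie along the edges, excluding corners.
A cube has 12 edges; each contributes (n - 2) = 1 such cubes.
Count = 12 * 1 = 12
12 unit cubes


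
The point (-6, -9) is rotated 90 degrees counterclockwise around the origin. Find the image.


Transformation: rotation about the origin
Original point: (-6, -9)
Rule for 90 deg counterclockwise: (x, y) -> (-y, x)
Apply: (-6, -9) -> (9, -6)
(9, -6)


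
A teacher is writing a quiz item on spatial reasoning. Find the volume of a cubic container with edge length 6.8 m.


Shape: cube
Side s = 6.8 m
Formula: V = s^3
V = 6.8 * 6.8 * 6.8
V = 46.24 * 6.8
V = 314.432
314.432 m^3


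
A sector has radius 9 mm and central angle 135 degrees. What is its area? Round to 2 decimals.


Shape: circular sector
Radius r = 9 mm, Angle = 135 degrees
Formula: A = (angle/360) * pi * r^2
r^2 = 81
Fraction of circle = 135/360
A = (135/360) * pi * 81
A = 30.375 * pi
A = 95.43
95.43 mm^2


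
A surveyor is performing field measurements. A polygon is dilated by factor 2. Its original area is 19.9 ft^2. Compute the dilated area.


Linear scale factor k = 2
Original area = 19.9 ft^2
Rule: under a linear scaling by k, areas scale by k^2.
k^2 = 2^2 = 4
New area = 19.9 * 4
New area = 79.6
79.6 ft^2


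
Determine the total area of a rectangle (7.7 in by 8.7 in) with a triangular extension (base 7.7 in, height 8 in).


Composite shape: rectangle + triangle
Rectangle area = 7.7 * 8.7 = 66.99
Triangle area = 0.5 * 7.7 * 8 = 30.8
Total = 66.99 + 30.8
Total = 97.79
97.79 in^2


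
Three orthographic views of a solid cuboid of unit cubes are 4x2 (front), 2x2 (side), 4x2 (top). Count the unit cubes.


Orthographic views of a solid rectangular block:
Front view 4 x 2 -> length = 4, height = 2
Side view 2 x 2 -> width = 2, height = 2 (consistent)
Top view 4 x 2 -> confirms length = 4, width = 2
The block is 4 x 2 x 2.
Total unit cubes = 4 * 2 * 2 = 16
16 unit cubes


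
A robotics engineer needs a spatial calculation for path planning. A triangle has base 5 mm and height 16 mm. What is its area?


Shape: triangle
Base b = 5 mm, Height h = 16 mm
Formula: A = (1/2) * b * h
A = 0.5 * 5 * 16
A = 0.5 * 80
A = 40
40 mm^2


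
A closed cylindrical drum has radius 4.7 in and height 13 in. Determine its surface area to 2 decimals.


Shape: closed cylinder
Radius r = 4.7 in, Height h = 13 in
Formula: SA = 2*pi*r^2 + 2*pi*r*h = 2*pi*r*(r + h)
r + h = 17.7
2 * r * (r + h) = 2 * 4.7 * 17.7 = 166.38
SA = 166.38 * pi
SA = 522.7
522.7 in^2


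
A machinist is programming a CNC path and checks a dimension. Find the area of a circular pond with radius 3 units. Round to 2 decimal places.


Shape: circle
Radius r = 3 units
Formula: A = pi * r^2
r^2 = 3^2 = 9
A = pi * 9
A = 28.27
28.27 units^2


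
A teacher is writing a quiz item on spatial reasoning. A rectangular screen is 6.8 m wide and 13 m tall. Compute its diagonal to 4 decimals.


Shape: rectangle (diagonal via Pythagoras)
Sides: 6.8 m and 13 m
Formula: d = sqrt(l^2 + w^2)
l^2 = 46.24, w^2 = 169
l^2 + w^2 = 215.24
d = sqrt(215.24)
d = 14.6711
14.6711 m


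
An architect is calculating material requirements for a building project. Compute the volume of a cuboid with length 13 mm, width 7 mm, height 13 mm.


Shape: rectangular prism
l = 13 mm, w = 7 mm, h = 13 mm
Formula: V = l * w * h
V = 13 * 7 * 13
V = 91 * 13
V = 1183
1183 mm^3


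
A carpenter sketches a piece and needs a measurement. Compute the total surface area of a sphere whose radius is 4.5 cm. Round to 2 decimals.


Shape: sphere
Radius r = 4.5 cm
Formula: SA = 4 * pi * r^2
r^2 = 20.25
SA = 4 * pi * 20.25
SA = 81 * pi
SA = 254.47
254.47 cm^2


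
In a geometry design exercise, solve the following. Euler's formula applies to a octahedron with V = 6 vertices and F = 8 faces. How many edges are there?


Polyhedron: octahedron
Euler's formula for convex polyhedra: V - E + F = 2
Given: V = 6 vertices and F = 8 faces
Solve for E:
E = V + F - 2 = 6 + 8 - 2 = 12
12 edges


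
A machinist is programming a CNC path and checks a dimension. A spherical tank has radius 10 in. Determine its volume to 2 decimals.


Shape: sphere
Radius r = 10 in
Formula: V = (4/3) * pi * r^3
r^3 = 1000
(4/3) * 1000 = 1333.333333
V = 1333.333333 * pi
V = 4188.79
4188.79 in^3


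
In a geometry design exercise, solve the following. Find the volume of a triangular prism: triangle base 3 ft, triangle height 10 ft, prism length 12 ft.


Shape: triangular prism
Triangle base = 3 ft, triangle height = 10 ft, prism length L = 12 ft
Formula: V = (1/2 * b * h_tri) * L
Cross-section area = 0.5 * 3 * 10 = 15
V = 15 * 12
V = 180
180 ft^3


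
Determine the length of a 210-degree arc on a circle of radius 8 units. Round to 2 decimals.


Shape: circular arc
Radius r = 8 units, Angle = 210 degrees
Formula: L = (angle/360) * 2 * pi * r
2 * pi * r = 16 * pi
L = (210/360) * 16 * pi
L = 9.333333 * pi
L = 29.32
29.32 units


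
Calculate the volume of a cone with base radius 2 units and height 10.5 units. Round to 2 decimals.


Shape: cone
Radius r = 2 units, Height h = 10.5 units
Formula: V = (1/3) * pi * r^2 * h
r^2 = 4
pi * r^2 * h = pi * 4 * 10.5 = 42 * pi
V = 42 * pi / 3
V = 43.98
43.98 units^3


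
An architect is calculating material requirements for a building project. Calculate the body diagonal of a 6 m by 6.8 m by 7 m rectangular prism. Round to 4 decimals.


Shape: rectangular box (space diagonal)
l = 6 m, w = 6.8 m, h = 7 m
Visualize: the diagonal of the base, then a right triangle with that diagonal and the height.
Formula: d = sqrt(l^2 + w^2 + h^2)
l^2 + w^2 + h^2 = 36 + 46.24 + 49 = 131.24
d = sqrt(131.24)
d = 11.456
11.456 m


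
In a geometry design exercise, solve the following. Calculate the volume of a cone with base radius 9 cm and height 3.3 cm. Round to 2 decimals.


Shape: cone
Radius r = 9 cm, Height h = 3.3 cm
Formula: V = (1/3) * pi * r^2 * h
r^2 = 81
pi * r^2 * h = pi * 81 * 3.3 = 267.3 * pi
V = 267.3 * pi / 3
V = 279.92
279.92 cm^3


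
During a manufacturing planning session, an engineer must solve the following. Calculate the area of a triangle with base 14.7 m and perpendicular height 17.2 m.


Shape: triangle
Base b = 14.7 m, Height h = 17.2 m
Formula: A = (1/2) * b * h
A = 0.5 * 14.7 * 17.2
A = 0.5 * 252.84
A = 126.42
126.42 m^2


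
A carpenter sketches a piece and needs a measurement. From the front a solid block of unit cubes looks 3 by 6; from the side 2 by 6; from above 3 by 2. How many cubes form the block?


Orthographic views of a solid rectangular block:
Front view 3 x 6 -> length = 3, height = 6
Side view 2 x 6 -> width = 2, height = 6 (consistent)
Top view 3 x 2 -> confirms length = 3, width = 2
The block is 3 x 2 x 6.
Total unit cubes = 3 * 2 * 6 = 36
36 unit cubes


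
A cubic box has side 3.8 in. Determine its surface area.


Shape: cube
Side s = 3.8 in
A cube has 6 square faces.
Formula: SA = 6 * s^2
s^2 = 14.44
SA = 6 * 14.44
SA = 86.64
86.64 in^2


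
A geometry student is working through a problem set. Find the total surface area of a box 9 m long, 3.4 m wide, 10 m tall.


Shape: rectangular prism
l = 9 m, w = 3.4 m, h = 10 m
Formula: SA = 2(lw + lh + wh)
lw = 30.6, lh = 90, wh = 34
lw + lh + wh = 154.6
SA = 2 * 154.6
SA = 309.2
309.2 m^2


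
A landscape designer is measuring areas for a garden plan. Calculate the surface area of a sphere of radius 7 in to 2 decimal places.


Shape: sphere
Radius r = 7 in
Formula: SA = 4 * pi * r^2
r^2 = 49
SA = 4 * pi * 49
SA = 196 * pi
SA = 615.75
615.75 in^2


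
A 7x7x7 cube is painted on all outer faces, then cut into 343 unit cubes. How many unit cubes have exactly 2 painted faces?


Large cube: 7 x 7 x 7, cut into unit cubes.
n = 7, so n - 2 = 5
Cubes with 2 painted faces lie along the edges, excluding corners.
A cube has 12 edges; each contributes (n - 2) = 5 such cubes.
Count = 12 * 5 = 60
60 unit cubes


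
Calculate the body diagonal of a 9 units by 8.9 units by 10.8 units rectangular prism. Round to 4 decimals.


Shape: rectangular box (space diagonal)
l = 9 units, w = 8.9 units, h = 10.8 units
Visualize: the diagonal of the base, then a right triangle with that diagonal and the height.
Formula: d = sqrt(l^2 + w^2 + h^2)
l^2 + w^2 + h^2 = 81 + 79.21 + 116.64 = 276.85
d = sqrt(276.85)
d = 16.6388
16.6388 units


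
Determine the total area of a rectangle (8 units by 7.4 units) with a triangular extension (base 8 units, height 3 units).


Composite shape: rectangle + triangle
Rectangle area = 8 * 7.4 = 59.2
Triangle area = 0.5 * 8 * 3 = 12
Total = 59.2 + 12
Total = 71.2
71.2 units^2


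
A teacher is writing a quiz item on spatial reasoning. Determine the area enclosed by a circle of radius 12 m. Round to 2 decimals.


Shape: circle
Radius r = 12 m
Formula: A = pi * r^2
r^2 = 12^2 = 144
A = pi * 144
A = 452.39
452.39 m^2


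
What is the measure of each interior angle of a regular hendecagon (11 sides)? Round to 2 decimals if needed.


Shape: regular hendecagon (11 sides)
Formula: interior angle = (n - 2) * 180 / n
(n - 2) = 9
(n - 2) * 180 = 1620
angle = 1620 / 11
angle = 147.27
147.27 degrees


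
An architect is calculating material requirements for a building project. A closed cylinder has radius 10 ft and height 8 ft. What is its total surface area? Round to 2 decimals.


Shape: closed cylinder
Radius r = 10 ft, Height h = 8 ft
Formula: SA = 2*pi*r^2 + 2*pi*r*h = 2*pi*r*(r + h)
r + h = 18
2 * r * (r + h) = 2 * 10 * 18 = 360
SA = 360 * pi
SA = 1130.97
1130.97 ft^2


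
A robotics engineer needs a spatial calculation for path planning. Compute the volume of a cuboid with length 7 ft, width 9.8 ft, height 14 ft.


Shape: rectangular prism
l = 7 ft, w = 9.8 ft, h = 14 ft
Formula: V = l * w * h
V = 7 * 9.8 * 14
V = 68.6 * 14
V = 960.4
960.4 ft^3


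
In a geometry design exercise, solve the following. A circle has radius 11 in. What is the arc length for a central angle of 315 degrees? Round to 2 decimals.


Shape: circular arc
Radius r = 11 in, Angle = 315 degrees
Formula: L = (angle/360) * 2 * pi * r
2 * pi * r = 22 * pi
L = (315/360) * 22 * pi
L = 19.25 * pi
L = 60.48
60.48 in


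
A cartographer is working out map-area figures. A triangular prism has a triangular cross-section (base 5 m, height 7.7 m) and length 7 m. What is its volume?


Shape: triangular prism
Triangle base = 5 m, triangle height = 7.7 m, prism length L = 7 m
Formula: V = (1/2 * b * h_tri) * L
Cross-section area = 0.5 * 5 * 7.7 = 19.25
V = 19.25 * 7
V = 134.75
134.75 m^3


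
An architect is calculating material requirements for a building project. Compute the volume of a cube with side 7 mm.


Shape: cube
Side s = 7 mm
Formula: V = s^3
V = 7 * 7 * 7
V = 49 * 7
V = 343
343 mm^3


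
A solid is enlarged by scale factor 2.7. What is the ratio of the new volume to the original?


Linear scale factor k = 2.7
Rule: under a linear scaling by k, volumes scale by k^3.
k^3 = 2.7 * 2.7 * 2.7
k^3 = 7.29 * 2.7
k^3 = 19.683
Volume scales by a factor of 19.683.
19.683 (dimensionless)


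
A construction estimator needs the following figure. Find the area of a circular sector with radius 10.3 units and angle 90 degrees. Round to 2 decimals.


Shape: circular sector
Radius r = 10.3 units, Angle = 90 degrees
Formula: A = (angle/360) * pi * r^2
r^2 = 106.09
Fraction of circle = 90/360
A = (90/360) * pi * 106.09
A = 26.5225 * pi
A = 83.32
83.32 units^2


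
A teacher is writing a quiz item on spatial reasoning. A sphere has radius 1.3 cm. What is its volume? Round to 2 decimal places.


Shape: sphere
Radius r = 1.3 cm
Formula: V = (4/3) * pi * r^3
r^3 = 2.197
(4/3) * 2.197 = 2.929333
V = 2.929333 * pi
V = 9.2
9.2 cm^3


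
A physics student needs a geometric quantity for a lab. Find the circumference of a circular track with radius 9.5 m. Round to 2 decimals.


Shape: circle
Radius r = 9.5 m
Formula: C = 2 * pi * r
C = 2 * pi * 9.5
C = 19 * pi
C = 59.69
59.69 m


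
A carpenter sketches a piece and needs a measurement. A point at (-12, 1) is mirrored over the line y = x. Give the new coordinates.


Transformation: reflection
Original point: (-12, 1)
Rule for reflection over y = x: (x, y) -> (y, x)
Apply: (-12, 1) -> (1, -12)
(1, -12)


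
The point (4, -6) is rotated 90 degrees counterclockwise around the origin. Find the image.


Transformation: rotation about the origin
Original point: (4, -6)
Rule for 90 deg counterclockwise: (x, y) -> (-y, x)
Apply: (4, -6) -> (6, 4)
(6, 4)


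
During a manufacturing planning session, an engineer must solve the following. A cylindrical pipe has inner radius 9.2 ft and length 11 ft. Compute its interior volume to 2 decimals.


Shape: cylinder
Radius r = 9.2 ft, Height h = 11 ft
Formula: V = pi * r^2 * h
r^2 = 84.64
V = pi * 84.64 * 11
V = 931.04 * pi
V = 2924.95
2924.95 ft^3


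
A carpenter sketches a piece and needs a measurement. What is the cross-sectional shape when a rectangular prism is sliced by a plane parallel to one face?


Solid: rectangular prism
Cutting plane: parallel to one face
Visualize the intersection of the plane with the solid's surface.
The boundary of the cut region is a rectangle.
rectangle


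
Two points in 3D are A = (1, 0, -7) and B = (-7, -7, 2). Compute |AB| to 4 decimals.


3D distance between two points
P1 = (1, 0, -7), P2 = (-7, -7, 2)
Formula: d = sqrt((x2-x1)^2 + (y2-y1)^2 + (z2-z1)^2)
dx = -7 - 1 = -8
dy = -7 - 0 = -7
dz = 2 - -7 = 9
dx^2 + dy^2 + dz^2 = 64 + 49 + 81 = 194
d = sqrt(194)
d = 13.9284
13.9284 units


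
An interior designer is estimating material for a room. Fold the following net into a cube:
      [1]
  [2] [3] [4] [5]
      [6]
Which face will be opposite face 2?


Net: cross layout. Take square 3 as the base (bottom).
Fold the four squares in the horizontal row up around 3: 2 -> left, 4 -> right, 5 wraps to the top.
Fold 1 and 6 up from 3: 1 -> back, 6 -> front.
Opposite pairs are therefore: (1, 6), (2, 4), (3, 5).
Face 2 is opposite face 4.
face 4


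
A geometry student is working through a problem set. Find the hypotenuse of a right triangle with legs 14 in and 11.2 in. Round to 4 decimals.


Shape: right triangle
Legs a = 14 in, b = 11.2 in
Formula: c = sqrt(a^2 + b^2)
a^2 = 196, b^2 = 125.44
a^2 + b^2 = 321.44
c = sqrt(321.44)
c = 17.9287
17.9287 in


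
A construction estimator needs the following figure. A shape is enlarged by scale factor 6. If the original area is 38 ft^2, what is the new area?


Linear scale factor k = 6
Original area = 38 ft^2
Rule: under a linear scaling by k, areas scale by k^2.
k^2 = 6^2 = 36
New area = 38 * 36
New area = 1368
1368 ft^2


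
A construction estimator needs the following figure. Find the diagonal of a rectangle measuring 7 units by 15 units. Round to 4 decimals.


Shape: rectangle (diagonal via Pythagoras)
Sides: 7 units and 15 units
Formula: d = sqrt(l^2 + w^2)
l^2 = 49, w^2 = 225
l^2 + w^2 = 274
d = sqrt(274)
d = 16.5529
16.5529 units


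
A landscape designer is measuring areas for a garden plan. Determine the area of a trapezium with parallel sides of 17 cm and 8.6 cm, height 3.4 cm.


Shape: trapezoid
Parallel sides a = 17 cm, b = 8.6 cm; Height h = 3.4 cm
Formula: A = (a + b) * h / 2
a + b = 17 + 8.6 = 25.6
A = 25.6 * 3.4 / 2
A = 87.04 / 2
A = 43.52
43.52 cm^2


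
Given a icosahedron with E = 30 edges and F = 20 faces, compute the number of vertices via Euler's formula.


Polyhedron: icosahedron
Euler's formula for convex polyhedra: V - E + F = 2
Given: E = 30 edges and F = 20 faces
Solve for V:
V = 2 + E - F = 2 + 30 - 20 = 12
12 vertices


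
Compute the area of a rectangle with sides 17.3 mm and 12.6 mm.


Shape: rectangle
Length l = 17.3 mm, Width w = 12.6 mm
Formula: A = l * w
A = 17.3 * 12.6
A = 217.98
217.98 mm^2


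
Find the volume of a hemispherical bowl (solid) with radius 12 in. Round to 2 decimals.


Shape: hemisphere (half of a sphere)
Radius r = 12 in
Formula: V = (1/2) * (4/3) * pi * r^3 = (2/3) * pi * r^3
r^3 = 1728
(2/3) * 1728 = 1152
V = 1152 * pi
V = 3619.11
3619.11 in^3


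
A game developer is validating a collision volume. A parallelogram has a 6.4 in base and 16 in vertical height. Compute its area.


Shape: parallelogram
Base b = 6.4 in, Height h = 16 in
Formula: A = b * h
A = 6.4 * 16
A = 102.4
102.4 in^2


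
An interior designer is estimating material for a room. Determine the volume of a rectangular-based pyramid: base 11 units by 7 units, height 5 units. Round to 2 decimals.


Shape: rectangular pyramid
Base: 11 units x 7 units, Height h = 5 units
Formula: V = (1/3) * base_area * h
base_area = 11 * 7 = 77
base_area * h = 77 * 5 = 385
V = 385 / 3
V = 128.33
128.33 units^3


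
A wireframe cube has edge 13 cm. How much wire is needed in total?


Shape: cube
Side s = 13 cm
A cube has 12 edges, all equal.
Formula: total edge length = 12 * s
Total = 12 * 13
Total = 156
156 cm


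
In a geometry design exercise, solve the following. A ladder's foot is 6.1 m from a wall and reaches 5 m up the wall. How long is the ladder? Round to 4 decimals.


Shape: right triangle
Legs a = 6.1 m, b = 5 m
Formula: c = sqrt(a^2 + b^2)
a^2 = 37.21, b^2 = 25
a^2 + b^2 = 62.21
c = sqrt(62.21)
c = 7.8873
7.8873 m


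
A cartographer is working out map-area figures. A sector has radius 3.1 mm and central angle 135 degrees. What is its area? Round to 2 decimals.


Shape: circular sector
Radius r = 3.1 mm, Angle = 135 degrees
Formula: A = (angle/360) * pi * r^2
r^2 = 9.61
Fraction of circle = 135/360
A = (135/360) * pi * 9.61
A = 3.60375 * pi
A = 11.32
11.32 mm^2
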